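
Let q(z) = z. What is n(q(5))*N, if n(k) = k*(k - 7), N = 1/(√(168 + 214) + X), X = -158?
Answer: 790/12291 + 5*√382/12291 ≈ 0.072226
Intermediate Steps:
N = 1/(-158 + √382) (N = 1/(√(168 + 214) - 158) = 1/(√382 - 158) = 1/(-158 + √382) ≈ -0.0072226)
n(k) = k*(-7 + k)
n(q(5))*N = (5*(-7 + 5))*(-79/12291 - √382/24582) = (5*(-2))*(-79/12291 - √382/24582) = -10*(-79/12291 - √382/24582) = 790/12291 + 5*√382/12291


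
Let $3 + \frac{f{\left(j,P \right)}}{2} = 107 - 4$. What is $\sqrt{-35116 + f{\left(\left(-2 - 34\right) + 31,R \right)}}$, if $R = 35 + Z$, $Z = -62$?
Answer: $2 i \sqrt{8729} \approx 186.86 i$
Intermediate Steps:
$R = -27$ ($R = 35 - 62 = -27$)
$f{\left(j,P \right)} = 200$ ($f{\left(j,P \right)} = -6 + 2 \left(107 - 4\right) = -6 + 2 \cdot 103 = -6 + 206 = 200$)
$\sqrt{-35116 + f{\left(\left(-2 - 34\right) + 31,R \right)}} = \sqrt{-35116 + 200} = \sqrt{-34916} = 2 i \sqrt{8729}$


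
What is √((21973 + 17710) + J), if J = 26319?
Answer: √66002 ≈ 256.91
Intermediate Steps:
√((21973 + 17710) + J) = √((21973 + 17710) + 26319) = √(39683 + 26319) = √66002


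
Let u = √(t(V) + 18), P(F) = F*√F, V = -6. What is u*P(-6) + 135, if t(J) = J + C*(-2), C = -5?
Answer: 135 - 12*I*√33 ≈ 135.0 - 68.935*I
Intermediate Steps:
t(J) = 10 + J (t(J) = J - 5*(-2) = J + 10 = 10 + J)
P(F) = F^(3/2)
u = √22 (u = √((10 - 6) + 18) = √(4 + 18) = √22 ≈ 4.6904)
u*P(-6) + 135 = √22*(-6)^(3/2) + 135 = √22*(-6*I*√6) + 135 = -12*I*√33 + 135 = 135 - 12*I*√33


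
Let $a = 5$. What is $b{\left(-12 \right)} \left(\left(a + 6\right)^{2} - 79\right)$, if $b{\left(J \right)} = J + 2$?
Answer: $-420$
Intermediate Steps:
$b{\left(J \right)} = 2 + J$
$b{\left(-12 \right)} \left(\left(a + 6\right)^{2} - 79\right) = \left(2 - 12\right) \left(\left(5 + 6\right)^{2} - 79\right) = - 10 \left(11^{2} - 79\right) = - 10 \left(121 - 79\right) = \left(-10\right) 42 = -420$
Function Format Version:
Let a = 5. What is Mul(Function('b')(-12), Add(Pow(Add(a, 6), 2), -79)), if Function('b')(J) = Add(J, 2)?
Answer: -420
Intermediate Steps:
Function('b')(J) = Add(2, J)
Mul(Function('b')(-12), Add(Pow(Add(a, 6), 2), -79)) = Mul(Add(2, -12), Add(Pow(Add(5, 6), 2), -79)) = Mul(-10, Add(Pow(11, 2), -79)) = Mul(-10, Add(121, -79)) = Mul(-10, 42) = -420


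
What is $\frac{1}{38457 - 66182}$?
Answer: $- \frac{1}{27725} \approx -3.6069 \cdot 10^{-5}$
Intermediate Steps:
$\frac{1}{38457 - 66182} = \frac{1}{-27725} = - \frac{1}{27725}$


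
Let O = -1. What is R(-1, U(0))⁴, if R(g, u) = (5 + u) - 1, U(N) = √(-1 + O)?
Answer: (4 + I*√2)⁴ ≈ 68.0 + 316.78*I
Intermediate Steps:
U(N) = I*√2 (U(N) = √(-1 - 1) = √(-2) = I*√2)
R(g, u) = 4 + u
R(-1, U(0))⁴ = (4 + I*√2)⁴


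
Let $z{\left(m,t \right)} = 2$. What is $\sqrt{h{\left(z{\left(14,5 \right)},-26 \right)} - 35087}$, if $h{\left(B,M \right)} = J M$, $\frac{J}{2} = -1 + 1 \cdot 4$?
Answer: $i \sqrt{35243} \approx 187.73 i$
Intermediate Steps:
$J = 6$ ($J = 2 \left(-1 + 1 \cdot 4\right) = 2 \left(-1 + 4\right) = 2 \cdot 3 = 6$)
$h{\left(B,M \right)} = 6 M$
$\sqrt{h{\left(z{\left(14,5 \right)},-26 \right)} - 35087} = \sqrt{6 \left(-26\right) - 35087} = \sqrt{-156 - 35087} = \sqrt{-35243} = i \sqrt{35243}$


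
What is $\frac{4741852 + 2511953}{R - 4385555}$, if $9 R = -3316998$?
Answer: $- \frac{21761415}{14262331} \approx -1.5258$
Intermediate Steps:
$R = - \frac{1105666}{3}$ ($R = \frac{1}{9} \left(-3316998\right) = - \frac{1105666}{3} \approx -3.6856 \cdot 10^{5}$)
$\frac{4741852 + 2511953}{R - 4385555} = \frac{4741852 + 2511953}{- \frac{1105666}{3} - 4385555} = \frac{7253805}{- \frac{14262331}{3}} = 7253805 \left(- \frac{3}{14262331}\right) = - \frac{21761415}{14262331}$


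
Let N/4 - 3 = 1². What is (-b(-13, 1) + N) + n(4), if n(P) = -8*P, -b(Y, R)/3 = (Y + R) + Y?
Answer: -91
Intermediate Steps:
b(Y, R) = -6*Y - 3*R (b(Y, R) = -3*((Y + R) + Y) = -3*((R + Y) + Y) = -3*(R + 2*Y) = -6*Y - 3*R)
N = 16 (N = 12 + 4*1² = 12 + 4*1 = 12 + 4 = 16)
(-b(-13, 1) + N) + n(4) = (-(-6*(-13) - 3*1) + 16) - 8*4 = (-(78 - 3) + 16) - 32 = (-1*75 + 16) - 32 = (-75 + 16) - 32 = -59 - 32 = -91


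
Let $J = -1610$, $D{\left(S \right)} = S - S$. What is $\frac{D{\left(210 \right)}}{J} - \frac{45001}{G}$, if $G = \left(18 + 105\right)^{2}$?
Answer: $- \frac{45001}{15129} \approx -2.9745$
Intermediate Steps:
$G = 15129$ ($G = 123^{2} = 15129$)
$D{\left(S \right)} = 0$
$\frac{D{\left(210 \right)}}{J} - \frac{45001}{G} = \frac{0}{-1610} - \frac{45001}{15129} = 0 \left(- \frac{1}{1610}\right) - \frac{45001}{15129} = 0 - \frac{45001}{15129} = - \frac{45001}{15129}$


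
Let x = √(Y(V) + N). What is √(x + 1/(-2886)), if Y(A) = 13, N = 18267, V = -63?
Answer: √(-2886 + 16657992*√4570)/2886 ≈ 11.628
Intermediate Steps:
x = 2*√4570 (x = √(13 + 18267) = √18280 = 2*√4570 ≈ 135.20)
√(x + 1/(-2886)) = √(2*√4570 + 1/(-2886)) = √(2*√4570 - 1/2886) = √(-1/2886 + 2*√4570)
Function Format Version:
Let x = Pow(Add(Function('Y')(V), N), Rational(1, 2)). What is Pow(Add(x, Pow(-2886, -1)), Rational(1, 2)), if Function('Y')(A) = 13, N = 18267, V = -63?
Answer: Mul(Rational(1, 2886), Pow(Add(-2886, Mul(16657992, Pow(4570, Rational(1, 2)))), Rational(1, 2))) ≈ 11.628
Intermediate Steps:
x = Mul(2, Pow(4570, Rational(1, 2))) (x = Pow(Add(13, 18267), Rational(1, 2)) = Pow(18280, Rational(1, 2)) = Mul(2, Pow(4570, Rational(1, 2))) ≈ 135.20)
Pow(Add(x, Pow(-2886, -1)), Rational(1, 2)) = Pow(Add(Mul(2, Pow(4570, Rational(1, 2))), Pow(-2886, -1)), Rational(1, 2)) = Pow(Add(Mul(2, Pow(4570, Rational(1, 2))), Rational(-1, 2886)), Rational(1, 2)) = Pow(Add(Rational(-1, 2886), Mul(2, Pow(4570, Rational(1, 2)))), Rational(1, 2))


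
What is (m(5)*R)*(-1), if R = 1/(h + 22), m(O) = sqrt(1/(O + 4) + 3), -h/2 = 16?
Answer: sqrt(7)/15 ≈ 0.17638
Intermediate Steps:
h = -32 (h = -2*16 = -32)
m(O) = sqrt(3 + 1/(4 + O)) (m(O) = sqrt(1/(4 + O) + 3) = sqrt(3 + 1/(4 + O)))
R = -1/10 (R = 1/(-32 + 22) = 1/(-10) = -1/10 ≈ -0.10000)
(m(5)*R)*(-1) = (sqrt((13 + 3*5)/(4 + 5))*(-1/10))*(-1) = (sqrt((13 + 15)/9)*(-1/10))*(-1) = (sqrt((1/9)*28)*(-1/10))*(-1) = (sqrt(28/9)*(-1/10))*(-1) = ((2*sqrt(7)/3)*(-1/10))*(-1) = -sqrt(7)/15*(-1) = sqrt(7)/15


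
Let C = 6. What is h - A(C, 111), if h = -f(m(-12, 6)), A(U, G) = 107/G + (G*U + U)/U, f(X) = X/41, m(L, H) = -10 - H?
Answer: -512323/4551 ≈ -112.57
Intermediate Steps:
f(X) = X/41 (f(X) = X*(1/41) = X/41)
A(U, G) = 107/G + (U + G*U)/U
h = 16/41 (h = -(-10 - 1*6)/41 = -(-10 - 6)/41 = -(-16)/41 = -1*(-16/41) = 16/41 ≈ 0.39024)
h - A(C, 111) = 16/41 - (1 + 111 + 107/111) = 16/41 - 1*12539/111 = 16/41 - 12539/111 = -512323/4551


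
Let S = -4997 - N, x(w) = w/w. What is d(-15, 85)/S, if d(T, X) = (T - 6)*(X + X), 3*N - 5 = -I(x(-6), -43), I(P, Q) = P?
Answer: 2142/2999 ≈ 0.71424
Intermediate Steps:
x(w) = 1
N = 4/3 (N = 5/3 + (-1*1)/3 = 5/3 + (⅓)*(-1) = 5/3 - ⅓ = 4/3 ≈ 1.3333)
d(T, X) = 2*X*(-6 + T) (d(T, X) = (-6 + T)*(2*X) = 2*X*(-6 + T))
S = -14995/3 (S = -4997 - 1*4/3 = -4997 - 4/3 = -14995/3 ≈ -4998.3)
d(-15, 85)/S = (2*85*(-6 - 15))/(-14995/3) = (2*85*(-21))*(-3/14995) = -3570*(-3/14995) = 2142/2999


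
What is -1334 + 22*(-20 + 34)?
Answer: -1026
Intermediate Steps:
-1334 + 22*(-20 + 34) = -1334 + 22*14 = -1334 + 308 = -1026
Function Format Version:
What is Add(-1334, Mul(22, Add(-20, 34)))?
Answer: -1026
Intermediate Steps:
Add(-1334, Mul(22, Add(-20, 34))) = Add(-1334, Mul(22, 14)) = Add(-1334, 308) = -1026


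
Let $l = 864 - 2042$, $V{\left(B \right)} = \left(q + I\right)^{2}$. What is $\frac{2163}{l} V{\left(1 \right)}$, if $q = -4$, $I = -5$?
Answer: $- \frac{175203}{1178} \approx -148.73$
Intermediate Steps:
$V{\left(B \right)} = 81$ ($V{\left(B \right)} = \left(-4 - 5\right)^{2} = \left(-9\right)^{2} = 81$)
$l = -1178$
$\frac{2163}{l} V{\left(1 \right)} = \frac{2163}{-1178} \cdot 81 = 2163 \left(- \frac{1}{1178}\right) 81 = \left(- \frac{2163}{1178}\right) 81 = - \frac{175203}{1178}$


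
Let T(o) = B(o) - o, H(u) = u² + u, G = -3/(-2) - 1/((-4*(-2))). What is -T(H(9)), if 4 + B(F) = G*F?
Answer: -119/4 ≈ -29.750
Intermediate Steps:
G = 11/8 (G = -3*(-½) - 1/8 = 3/2 - 1*⅛ = 3/2 - ⅛ = 11/8 ≈ 1.3750)
B(F) = -4 + 11*F/8
H(u) = u + u²
T(o) = -4 + 3*o/8 (T(o) = (-4 + 11*o/8) - o = -4 + 3*o/8)
-T(H(9)) = -(-4 + 3*(9*(1 + 9))/8) = -(-4 + 3*(9*10)/8) = -(-4 + (3/8)*90) = -(-4 + 135/4) = -1*119/4 = -119/4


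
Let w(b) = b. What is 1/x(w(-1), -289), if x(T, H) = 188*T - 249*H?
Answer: 1/71773 ≈ 1.3933e-5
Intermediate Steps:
x(T, H) = -249*H + 188*T
1/x(w(-1), -289) = 1/(-249*(-289) + 188*(-1)) = 1/(71961 - 188) = 1/71773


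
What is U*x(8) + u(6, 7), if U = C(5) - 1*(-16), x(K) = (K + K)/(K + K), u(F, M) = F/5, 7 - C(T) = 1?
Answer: 116/5 ≈ 23.200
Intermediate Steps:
C(T) = 6 (C(T) = 7 - 1*1 = 7 - 1 = 6)
u(F, M) = F/5 (u(F, M) = F*(1/5) = F/5)
x(K) = 1 (x(K) = (2*K)/((2*K)) = (2*K)*(1/(2*K)) = 1)
U = 22 (U = 6 - 1*(-16) = 6 + 16 = 22)
U*x(8) + u(6, 7) = 22*1 + (1/5)*6 = 22 + 6/5 = 116/5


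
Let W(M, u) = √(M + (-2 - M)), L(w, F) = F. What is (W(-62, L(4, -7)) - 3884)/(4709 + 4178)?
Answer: -3884/8887 + I*√2/8887 ≈ -0.43704 + 0.00015913*I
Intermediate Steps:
W(M, u) = I*√2 (W(M, u) = √(-2) = I*√2)
(W(-62, L(4, -7)) - 3884)/(4709 + 4178) = (I*√2 - 3884)/(4709 + 4178) = (-3884 + I*√2)/8887 = (-3884 + I*√2)*(1/8887) = -3884/8887 + I*√2/8887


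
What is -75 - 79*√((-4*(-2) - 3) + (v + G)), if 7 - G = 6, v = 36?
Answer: -75 - 79*√42 ≈ -586.98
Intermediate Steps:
G = 1 (G = 7 - 1*6 = 7 - 6 = 1)
-75 - 79*√((-4*(-2) - 3) + (v + G)) = -75 - 79*√((-4*(-2) - 3) + (36 + 1)) = -75 - 79*√((8 - 3) + 37) = -75 - 79*√(5 + 37) = -75 - 79*√42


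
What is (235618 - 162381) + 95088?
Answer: 168325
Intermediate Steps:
(235618 - 162381) + 95088 = 73237 + 95088 = 168325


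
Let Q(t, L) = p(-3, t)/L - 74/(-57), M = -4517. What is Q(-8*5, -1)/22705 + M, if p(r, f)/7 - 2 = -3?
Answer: -5845833172/1294185 ≈ -4517.0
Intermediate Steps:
p(r, f) = -7 (p(r, f) = 14 + 7*(-3) = 14 - 21 = -7)
Q(t, L) = 74/57 - 7/L (Q(t, L) = -7/L - 74/(-57) = -7/L - 74*(-1/57) = -7/L + 74/57 = 74/57 - 7/L)
Q(-8*5, -1)/22705 + M = (74/57 - 7/(-1))/22705 - 4517 = (74/57 - 7*(-1))*(1/22705) - 4517 = (74/57 + 7)*(1/22705) - 4517 = (473/57)*(1/22705) - 4517 = 473/1294185 - 4517 = -5845833172/1294185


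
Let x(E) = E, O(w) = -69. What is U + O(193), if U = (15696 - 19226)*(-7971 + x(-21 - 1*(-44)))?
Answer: 28056371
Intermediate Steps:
U = 28056440 (U = (15696 - 19226)*(-7971 + (-21 - 1*(-44))) = -3530*(-7971 + (-21 + 44)) = -3530*(-7971 + 23) = -3530*(-7948) = 28056440)
U + O(193) = 28056440 - 69 = 28056371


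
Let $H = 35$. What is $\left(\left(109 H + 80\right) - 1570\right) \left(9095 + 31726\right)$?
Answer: $94908825$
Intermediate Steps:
$\left(\left(109 H + 80\right) - 1570\right) \left(9095 + 31726\right) = \left(\left(109 \cdot 35 + 80\right) - 1570\right) \left(9095 + 31726\right) = \left(\left(3815 + 80\right) - 1570\right) 40821 = \left(3895 - 1570\right) 40821 = 2325 \cdot 40821 = 94908825$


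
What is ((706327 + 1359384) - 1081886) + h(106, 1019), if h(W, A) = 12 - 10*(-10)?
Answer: 983937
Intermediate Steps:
h(W, A) = 112 (h(W, A) = 12 + 100 = 112)
((706327 + 1359384) - 1081886) + h(106, 1019) = ((706327 + 1359384) - 1081886) + 112 = (2065711 - 1081886) + 112 = 983825 + 112 = 983937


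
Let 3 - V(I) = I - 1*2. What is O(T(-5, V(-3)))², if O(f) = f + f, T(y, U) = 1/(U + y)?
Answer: 4/9 ≈ 0.44444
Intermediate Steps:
V(I) = 5 - I (V(I) = 3 - (I - 1*2) = 3 - (I - 2) = 3 - (-2 + I) = 3 + (2 - I) = 5 - I)
O(f) = 2*f
O(T(-5, V(-3)))² = (2/((5 - 1*(-3)) - 5))² = (2/((5 + 3) - 5))² = (2/(8 - 5))² = (2/3)² = (2*(⅓))² = (⅔)² = 4/9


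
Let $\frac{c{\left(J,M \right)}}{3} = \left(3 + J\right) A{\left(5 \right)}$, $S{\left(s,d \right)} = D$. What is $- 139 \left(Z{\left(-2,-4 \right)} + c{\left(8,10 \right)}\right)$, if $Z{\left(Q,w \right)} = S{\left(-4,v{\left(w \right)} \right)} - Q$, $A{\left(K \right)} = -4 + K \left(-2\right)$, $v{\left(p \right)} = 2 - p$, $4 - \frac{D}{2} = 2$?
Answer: $63384$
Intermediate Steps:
$D = 4$ ($D = 8 - 4 = 4$)
$S{\left(s,d \right)} = 4$
$A{\left(K \right)} = -4 - 2 K$
$c{\left(J,M \right)} = -126 - 42 J$ ($c{\left(J,M \right)} = 3 \left(3 + J\right) \left(-4 - 10\right) = 3 \left(3 + J\right) \left(-14\right) = 3 \left(-42 - 14 J\right) = -126 - 42 J$)
$Z{\left(Q,w \right)} = 4 - Q$
$- 139 \left(Z{\left(-2,-4 \right)} + c{\left(8,10 \right)}\right) = - 139 \left(\left(4 - -2\right) - 462\right) = - 139 \left(\left(4 + 2\right) - 462\right) = - 139 \left(6 - 462\right) = \left(-139\right) \left(-456\right) = 63384$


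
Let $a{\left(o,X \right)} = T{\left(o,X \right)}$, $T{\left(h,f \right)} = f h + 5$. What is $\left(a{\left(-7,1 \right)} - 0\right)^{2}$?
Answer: $4$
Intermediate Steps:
$T{\left(h,f \right)} = 5 + f h$
$a{\left(o,X \right)} = 5 + X o$
$\left(a{\left(-7,1 \right)} - 0\right)^{2} = \left(\left(5 + 1 \left(-7\right)\right) - 0\right)^{2} = \left(\left(5 - 7\right) + \left(3 - 3\right)\right)^{2} = \left(-2 + 0\right)^{2} = \left(-2\right)^{2} = 4$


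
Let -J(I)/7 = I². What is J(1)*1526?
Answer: -10682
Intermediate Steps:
J(I) = -7*I²
J(1)*1526 = -7*1²*1526 = -7*1*1526 = -7*1526 = -10682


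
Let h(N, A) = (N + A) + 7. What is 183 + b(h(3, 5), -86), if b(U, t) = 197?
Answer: 380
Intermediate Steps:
h(N, A) = 7 + A + N (h(N, A) = (A + N) + 7 = 7 + A + N)
183 + b(h(3, 5), -86) = 183 + 197 = 380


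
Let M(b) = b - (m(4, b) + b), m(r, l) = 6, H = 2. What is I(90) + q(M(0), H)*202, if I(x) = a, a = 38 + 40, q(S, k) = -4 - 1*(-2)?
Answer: -326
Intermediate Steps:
M(b) = -6 (M(b) = b - (6 + b) = b + (-6 - b) = -6)
q(S, k) = -2 (q(S, k) = -4 + 2 = -2)
a = 78
I(x) = 78
I(90) + q(M(0), H)*202 = 78 - 2*202 = 78 - 404 = -326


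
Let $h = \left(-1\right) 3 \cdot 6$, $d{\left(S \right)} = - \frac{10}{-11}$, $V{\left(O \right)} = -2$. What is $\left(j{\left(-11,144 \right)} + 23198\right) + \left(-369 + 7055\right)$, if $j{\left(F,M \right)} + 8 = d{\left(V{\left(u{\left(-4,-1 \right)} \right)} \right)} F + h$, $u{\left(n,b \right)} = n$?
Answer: $29848$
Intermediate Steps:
$d{\left(S \right)} = \frac{10}{11}$ ($d{\left(S \right)} = \left(-10\right) \left(- \frac{1}{11}\right) = \frac{10}{11}$)
$h = -18$ ($h = \left(-3\right) 6 = -18$)
$j{\left(F,M \right)} = -26 + \frac{10 F}{11}$ ($j{\left(F,M \right)} = -8 + \left(\frac{10 F}{11} - 18\right) = -8 + \left(-18 + \frac{10 F}{11}\right) = -26 + \frac{10 F}{11}$)
$\left(j{\left(-11,144 \right)} + 23198\right) + \left(-369 + 7055\right) = \left(\left(-26 + \frac{10}{11} \left(-11\right)\right) + 23198\right) + \left(-369 + 7055\right) = \left(\left(-26 - 10\right) + 23198\right) + 6686 = \left(-36 + 23198\right) + 6686 = 23162 + 6686 = 29848$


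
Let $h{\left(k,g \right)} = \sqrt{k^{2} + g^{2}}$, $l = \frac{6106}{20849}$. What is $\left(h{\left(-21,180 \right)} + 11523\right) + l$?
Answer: $\frac{240249133}{20849} + 3 \sqrt{3649} \approx 11705.0$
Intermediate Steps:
$l = \frac{6106}{20849}$ ($l = 6106 \cdot \frac{1}{20849} = \frac{6106}{20849} \approx 0.29287$)
$h{\left(k,g \right)} = \sqrt{g^{2} + k^{2}}$
$\left(h{\left(-21,180 \right)} + 11523\right) + l = \left(\sqrt{180^{2} + \left(-21\right)^{2}} + 11523\right) + \frac{6106}{20849} = \left(\sqrt{32400 + 441} + 11523\right) + \frac{6106}{20849} = \left(\sqrt{32841} + 11523\right) + \frac{6106}{20849} = \left(3 \sqrt{3649} + 11523\right) + \frac{6106}{20849} = \left(11523 + 3 \sqrt{3649}\right) + \frac{6106}{20849} = \frac{240249133}{20849} + 3 \sqrt{3649}$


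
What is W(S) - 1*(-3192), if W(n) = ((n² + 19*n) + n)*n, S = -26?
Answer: -864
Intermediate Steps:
W(n) = n*(n² + 20*n) (W(n) = (n² + 20*n)*n = n*(n² + 20*n))
W(S) - 1*(-3192) = (-26)²*(20 - 26) - 1*(-3192) = 676*(-6) + 3192 = -4056 + 3192 = -864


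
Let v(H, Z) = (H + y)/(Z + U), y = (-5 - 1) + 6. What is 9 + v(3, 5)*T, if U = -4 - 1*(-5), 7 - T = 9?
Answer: 8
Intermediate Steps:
T = -2 (T = 7 - 1*9 = 7 - 9 = -2)
y = 0 (y = -6 + 6 = 0)
U = 1 (U = -4 + 5 = 1)
v(H, Z) = H/(1 + Z) (v(H, Z) = (H + 0)/(Z + 1) = H/(1 + Z))
9 + v(3, 5)*T = 9 + (3/(1 + 5))*(-2) = 9 + (3/6)*(-2) = 9 + (3*(⅙))*(-2) = 9 + (½)*(-2) = 9 - 1 = 8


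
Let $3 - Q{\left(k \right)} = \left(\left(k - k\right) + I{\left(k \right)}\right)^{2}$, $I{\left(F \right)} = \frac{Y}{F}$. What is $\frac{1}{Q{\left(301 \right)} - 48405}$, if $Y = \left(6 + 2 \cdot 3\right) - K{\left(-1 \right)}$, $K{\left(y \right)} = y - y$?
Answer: $- \frac{90601}{4385269746} \approx -2.066 \cdot 10^{-5}$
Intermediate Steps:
$K{\left(y \right)} = 0$
$Y = 12$ ($Y = \left(6 + 2 \cdot 3\right) - 0 = \left(6 + 6\right) + 0 = 12 + 0 = 12$)
$I{\left(F \right)} = \frac{12}{F}$
$Q{\left(k \right)} = 3 - \frac{144}{k^{2}}$ ($Q{\left(k \right)} = 3 - \left(\left(k - k\right) + \frac{12}{k}\right)^{2} = 3 - \left(0 + \frac{12}{k}\right)^{2} = 3 - \left(\frac{12}{k}\right)^{2} = 3 - \frac{144}{k^{2}}$)
$\frac{1}{Q{\left(301 \right)} - 48405} = \frac{1}{\left(3 - \frac{144}{90601}\right) - 48405} = \frac{1}{\frac{271659}{90601} - 48405} = \frac{1}{- \frac{4385269746}{90601}} = - \frac{90601}{4385269746}$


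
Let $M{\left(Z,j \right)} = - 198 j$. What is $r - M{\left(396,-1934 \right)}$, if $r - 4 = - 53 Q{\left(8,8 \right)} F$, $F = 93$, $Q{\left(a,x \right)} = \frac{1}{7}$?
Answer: $- \frac{2685425}{7} \approx -3.8363 \cdot 10^{5}$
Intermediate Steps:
$Q{\left(a,x \right)} = \frac{1}{7}$
$r = - \frac{4901}{7}$ ($r = 4 + \left(-53\right) \frac{1}{7} \cdot 93 = 4 - \frac{4929}{7} = - \frac{4901}{7} \approx -700.14$)
$r - M{\left(396,-1934 \right)} = - \frac{4901}{7} - \left(-198\right) \left(-1934\right) = - \frac{4901}{7} - 382932 = - \frac{2685425}{7}$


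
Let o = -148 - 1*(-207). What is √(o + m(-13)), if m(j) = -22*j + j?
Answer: 2*√83 ≈ 18.221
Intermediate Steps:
o = 59 (o = -148 + 207 = 59)
m(j) = -21*j
√(o + m(-13)) = √(59 - 21*(-13)) = √(59 + 273) = √332 = 2*√83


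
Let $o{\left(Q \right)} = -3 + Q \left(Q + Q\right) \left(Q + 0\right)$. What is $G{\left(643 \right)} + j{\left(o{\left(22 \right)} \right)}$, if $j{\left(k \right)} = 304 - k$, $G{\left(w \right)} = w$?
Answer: $-20346$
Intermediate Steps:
$o{\left(Q \right)} = -3 + 2 Q^{3}$ ($o{\left(Q \right)} = -3 + Q 2 Q Q = -3 + Q 2 Q^{2} = -3 + 2 Q^{3}$)
$G{\left(643 \right)} + j{\left(o{\left(22 \right)} \right)} = 643 + \left(304 - \left(-3 + 2 \cdot 22^{3}\right)\right) = 643 + \left(304 - \left(-3 + 2 \cdot 10648\right)\right) = 643 + \left(304 - \left(-3 + 21296\right)\right) = 643 + \left(304 - 21293\right) = 643 - 20989 = -20346$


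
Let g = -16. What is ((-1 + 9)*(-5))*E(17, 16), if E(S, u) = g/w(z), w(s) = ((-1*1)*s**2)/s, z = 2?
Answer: -320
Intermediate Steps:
w(s) = -s (w(s) = (-s**2)/s = -s)
E(S, u) = 8 (E(S, u) = -16/((-1*2)) = -16/(-2) = -16*(-1/2) = 8)
((-1 + 9)*(-5))*E(17, 16) = ((-1 + 9)*(-5))*8 = (8*(-5))*8 = -40*8 = -320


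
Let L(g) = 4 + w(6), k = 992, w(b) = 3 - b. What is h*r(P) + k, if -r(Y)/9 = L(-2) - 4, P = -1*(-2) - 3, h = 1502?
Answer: 41546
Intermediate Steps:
L(g) = 1 (L(g) = 4 + (3 - 1*6) = 4 + (3 - 6) = 4 - 3 = 1)
P = -1 (P = 2 - 3 = -1)
r(Y) = 27 (r(Y) = -9*(1 - 4) = -9*(-3) = 27)
h*r(P) + k = 1502*27 + 992 = 40554 + 992 = 41546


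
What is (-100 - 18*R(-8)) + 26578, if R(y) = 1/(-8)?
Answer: 105921/4 ≈ 26480.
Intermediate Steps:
R(y) = -⅛
(-100 - 18*R(-8)) + 26578 = (-100 - 18*(-⅛)) + 26578 = (-100 + 9/4) + 26578 = -391/4 + 26578 = 105921/4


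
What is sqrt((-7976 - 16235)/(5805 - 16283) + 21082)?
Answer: 3*sqrt(1583666)/26 ≈ 145.20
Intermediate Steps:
sqrt((-7976 - 16235)/(5805 - 16283) + 21082) = sqrt(-24211/(-10478) + 21082) = sqrt(-24211*(-1/10478) + 21082) = sqrt(781/338 + 21082) = sqrt(7126497/338) = 3*sqrt(1583666)/26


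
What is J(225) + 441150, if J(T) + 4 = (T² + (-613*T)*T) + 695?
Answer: -30540659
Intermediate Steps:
J(T) = 691 - 612*T² (J(T) = -4 + ((T² + (-613*T)*T) + 695) = -4 + ((T² - 613*T²) + 695) = -4 + (-612*T² + 695) = -4 + (695 - 612*T²) = 691 - 612*T²)
J(225) + 441150 = (691 - 612*225²) + 441150 = (691 - 612*50625) + 441150 = (691 - 30982500) + 441150 = -30981809 + 441150 = -30540659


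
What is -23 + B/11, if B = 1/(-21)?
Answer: -5314/231 ≈ -23.004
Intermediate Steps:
B = -1/21 ≈ -0.047619
-23 + B/11 = -23 - 1/21/11 = -23 - 1/21*1/11 = -23 - 1/231 = -5314/231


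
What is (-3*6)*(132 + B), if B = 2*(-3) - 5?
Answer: -2178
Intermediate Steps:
B = -11 (B = -6 - 5 = -11)
(-3*6)*(132 + B) = (-3*6)*(132 - 11) = -18*121 = -2178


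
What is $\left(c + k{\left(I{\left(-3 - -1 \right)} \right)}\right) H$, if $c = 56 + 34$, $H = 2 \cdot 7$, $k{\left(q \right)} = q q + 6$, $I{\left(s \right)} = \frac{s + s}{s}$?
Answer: $1400$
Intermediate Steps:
$I{\left(s \right)} = 2$ ($I{\left(s \right)} = \frac{2 s}{s} = 2$)
$k{\left(q \right)} = 6 + q^{2}$ ($k{\left(q \right)} = q^{2} + 6 = 6 + q^{2}$)
$H = 14$
$c = 90$
$\left(c + k{\left(I{\left(-3 - -1 \right)} \right)}\right) H = \left(90 + \left(6 + 2^{2}\right)\right) 14 = \left(90 + \left(6 + 4\right)\right) 14 = \left(90 + 10\right) 14 = 100 \cdot 14 = 1400$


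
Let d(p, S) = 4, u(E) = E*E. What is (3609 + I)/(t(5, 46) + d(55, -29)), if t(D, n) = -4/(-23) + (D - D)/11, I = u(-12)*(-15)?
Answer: 11109/32 ≈ 347.16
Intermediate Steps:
u(E) = E²
I = -2160 (I = (-12)²*(-15) = 144*(-15) = -2160)
t(D, n) = 4/23 (t(D, n) = -4*(-1/23) + 0*(1/11) = 4/23 + 0 = 4/23)
(3609 + I)/(t(5, 46) + d(55, -29)) = (3609 - 2160)/(4/23 + 4) = 1449/(96/23) = 1449*(23/96) = 11109/32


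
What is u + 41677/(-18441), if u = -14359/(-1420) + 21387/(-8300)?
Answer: 14331787982/2716820325 ≈ 5.2752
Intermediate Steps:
u = 1110127/147325 (u = -14359*(-1/1420) + 21387*(-1/8300) = 14359/1420 - 21387/8300 = 1110127/147325 ≈ 7.5352)
u + 41677/(-18441) = 1110127/147325 + 41677/(-18441) = 1110127/147325 + 41677*(-1/18441) = 1110127/147325 - 41677/18441 = 14331787982/2716820325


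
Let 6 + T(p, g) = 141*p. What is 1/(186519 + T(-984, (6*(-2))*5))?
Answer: 1/47769 ≈ 2.0934e-5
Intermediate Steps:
T(p, g) = -6 + 141*p
1/(186519 + T(-984, (6*(-2))*5)) = 1/(186519 + (-6 + 141*(-984))) = 1/(186519 + (-6 - 138744)) = 1/(186519 - 138750) = 1/47769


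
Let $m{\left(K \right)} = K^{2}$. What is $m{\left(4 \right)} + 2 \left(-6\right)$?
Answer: $4$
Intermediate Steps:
$m{\left(4 \right)} + 2 \left(-6\right) = 4^{2} + 2 \left(-6\right) = 16 - 12 = 4$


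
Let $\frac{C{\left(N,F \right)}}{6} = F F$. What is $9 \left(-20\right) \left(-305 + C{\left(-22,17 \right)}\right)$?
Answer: $-257220$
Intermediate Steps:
$C{\left(N,F \right)} = 6 F^{2}$ ($C{\left(N,F \right)} = 6 F F = 6 F^{2}$)
$9 \left(-20\right) \left(-305 + C{\left(-22,17 \right)}\right) = 9 \left(-20\right) \left(-305 + 6 \cdot 17^{2}\right) = - 180 \left(-305 + 6 \cdot 289\right) = - 180 \left(-305 + 1734\right) = \left(-180\right) 1429 = -257220$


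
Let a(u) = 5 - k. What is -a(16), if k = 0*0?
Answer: -5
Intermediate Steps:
k = 0
a(u) = 5 (a(u) = 5 - 1*0 = 5 + 0 = 5)
-a(16) = -1*5 = -5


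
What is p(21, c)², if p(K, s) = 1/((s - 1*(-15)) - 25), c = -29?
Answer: 1/1521 ≈ 0.00065746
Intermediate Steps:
p(K, s) = 1/(-10 + s) (p(K, s) = 1/((s + 15) - 25) = 1/((15 + s) - 25) = 1/(-10 + s))
p(21, c)² = (1/(-10 - 29))² = (1/(-39))² = (-1/39)² = 1/1521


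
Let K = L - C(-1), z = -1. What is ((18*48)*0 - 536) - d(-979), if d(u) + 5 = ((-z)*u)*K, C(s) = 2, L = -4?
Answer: -6405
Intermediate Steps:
K = -6 (K = -4 - 1*2 = -4 - 2 = -6)
d(u) = -5 - 6*u (d(u) = -5 + ((-1*(-1))*u)*(-6) = -5 + (1*u)*(-6) = -5 + u*(-6) = -5 - 6*u)
((18*48)*0 - 536) - d(-979) = ((18*48)*0 - 536) - (-5 - 6*(-979)) = (864*0 - 536) - (-5 + 5874) = (0 - 536) - 1*5869 = -536 - 5869 = -6405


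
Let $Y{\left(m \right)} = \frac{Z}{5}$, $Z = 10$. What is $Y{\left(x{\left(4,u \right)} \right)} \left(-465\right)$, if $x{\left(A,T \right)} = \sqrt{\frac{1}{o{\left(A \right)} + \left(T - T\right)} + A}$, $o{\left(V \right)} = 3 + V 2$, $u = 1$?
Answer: $-930$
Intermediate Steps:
$o{\left(V \right)} = 3 + 2 V$
$x{\left(A,T \right)} = \sqrt{A + \frac{1}{3 + 2 A}}$ ($x{\left(A,T \right)} = \sqrt{\frac{1}{\left(3 + 2 A\right) + \left(T - T\right)} + A} = \sqrt{\frac{1}{\left(3 + 2 A\right) + 0} + A} = \sqrt{\frac{1}{3 + 2 A} + A} = \sqrt{A + \frac{1}{3 + 2 A}}$)
$Y{\left(m \right)} = 2$ ($Y{\left(m \right)} = \frac{10}{5} = 10 \cdot \frac{1}{5} = 2$)
$Y{\left(x{\left(4,u \right)} \right)} \left(-465\right) = 2 \left(-465\right) = -930$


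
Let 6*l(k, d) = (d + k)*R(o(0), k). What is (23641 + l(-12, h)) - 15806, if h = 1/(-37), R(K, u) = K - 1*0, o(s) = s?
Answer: 7835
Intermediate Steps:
R(K, u) = K (R(K, u) = K + 0 = K)
h = -1/37 ≈ -0.027027
l(k, d) = 0 (l(k, d) = ((d + k)*0)/6 = (⅙)*0 = 0)
(23641 + l(-12, h)) - 15806 = (23641 + 0) - 15806 = 23641 - 15806 = 7835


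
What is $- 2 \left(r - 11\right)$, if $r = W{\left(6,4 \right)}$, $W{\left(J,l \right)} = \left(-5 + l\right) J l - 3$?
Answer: $76$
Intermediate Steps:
$W{\left(J,l \right)} = -3 + J l \left(-5 + l\right)$ ($W{\left(J,l \right)} = J \left(-5 + l\right) l - 3 = J l \left(-5 + l\right) - 3 = -3 + J l \left(-5 + l\right)$)
$r = -27$ ($r = -3 + 6 \cdot 4^{2} - 30 \cdot 4 = -3 + 6 \cdot 16 - 120 = -3 + 96 - 120 = -27$)
$- 2 \left(r - 11\right) = - 2 \left(-27 - 11\right) = \left(-2\right) \left(-38\right) = 76$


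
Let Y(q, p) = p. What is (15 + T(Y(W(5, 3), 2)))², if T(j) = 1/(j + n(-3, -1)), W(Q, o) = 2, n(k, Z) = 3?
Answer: 5776/25 ≈ 231.04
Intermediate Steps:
T(j) = 1/(3 + j) (T(j) = 1/(j + 3) = 1/(3 + j))
(15 + T(Y(W(5, 3), 2)))² = (15 + 1/(3 + 2))² = (15 + 1/5)² = (15 + ⅕)² = (76/5)² = 5776/25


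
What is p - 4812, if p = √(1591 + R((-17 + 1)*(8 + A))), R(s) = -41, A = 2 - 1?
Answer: -4812 + 5*√62 ≈ -4772.6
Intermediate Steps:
A = 1
p = 5*√62 (p = √(1591 - 41) = √1550 = 5*√62 ≈ 39.370)
p - 4812 = 5*√62 - 4812 = -4812 + 5*√62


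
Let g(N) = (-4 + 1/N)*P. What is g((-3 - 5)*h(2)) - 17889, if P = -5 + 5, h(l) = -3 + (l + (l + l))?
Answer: -17889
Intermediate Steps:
h(l) = -3 + 3*l (h(l) = -3 + (l + 2*l) = -3 + 3*l)
P = 0
g(N) = 0 (g(N) = (-4 + 1/N)*0 = 0)
g((-3 - 5)*h(2)) - 17889 = 0 - 17889 = -17889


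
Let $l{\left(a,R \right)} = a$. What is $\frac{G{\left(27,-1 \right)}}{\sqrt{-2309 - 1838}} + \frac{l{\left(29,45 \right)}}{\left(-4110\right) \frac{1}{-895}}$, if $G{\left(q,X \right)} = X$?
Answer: $\frac{5191}{822} + \frac{i \sqrt{4147}}{4147} \approx 6.3151 + 0.015529 i$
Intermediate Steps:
$\frac{G{\left(27,-1 \right)}}{\sqrt{-2309 - 1838}} + \frac{l{\left(29,45 \right)}}{\left(-4110\right) \frac{1}{-895}} = - \frac{1}{\sqrt{-2309 - 1838}} + \frac{29}{\left(-4110\right) \frac{1}{-895}} = - \frac{1}{\sqrt{-4147}} + \frac{29}{\left(-4110\right) \left(- \frac{1}{895}\right)} = - \frac{1}{i \sqrt{4147}} + \frac{29}{\frac{822}{179}} = - \frac{\left(-1\right) i \sqrt{4147}}{4147} + 29 \cdot \frac{179}{822} = \frac{i \sqrt{4147}}{4147} + \frac{5191}{822} = \frac{5191}{822} + \frac{i \sqrt{4147}}{4147}$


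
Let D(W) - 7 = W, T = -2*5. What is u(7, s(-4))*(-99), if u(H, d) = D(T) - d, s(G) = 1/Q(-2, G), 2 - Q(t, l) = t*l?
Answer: 561/2 ≈ 280.50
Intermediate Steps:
T = -10
D(W) = 7 + W
Q(t, l) = 2 - l*t (Q(t, l) = 2 - t*l = 2 - l*t)
s(G) = 1/(2 + 2*G) (s(G) = 1/(2 - 1*G*(-2)) = 1/(2 + 2*G))
u(H, d) = -3 - d (u(H, d) = (7 - 10) - d = -3 - d)
u(7, s(-4))*(-99) = (-3 - 1/(2*(1 - 4)))*(-99) = (-3 - 1/(2*(-3)))*(-99) = (-3 - (-1)/(2*3))*(-99) = (-3 - 1*(-1/6))*(-99) = (-3 + 1/6)*(-99) = -17/6*(-99) = 561/2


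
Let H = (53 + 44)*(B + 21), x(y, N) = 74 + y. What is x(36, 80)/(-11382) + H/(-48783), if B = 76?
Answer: -2677604/13220193 ≈ -0.20254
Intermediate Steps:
H = 9409 (H = (53 + 44)*(76 + 21) = 97*97 = 9409)
x(36, 80)/(-11382) + H/(-48783) = (74 + 36)/(-11382) + 9409/(-48783) = 110*(-1/11382) + 9409*(-1/48783) = -55/5691 - 9409/48783 = -2677604/13220193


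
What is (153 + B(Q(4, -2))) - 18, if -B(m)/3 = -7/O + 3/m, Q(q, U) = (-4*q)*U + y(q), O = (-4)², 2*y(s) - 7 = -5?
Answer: 23943/176 ≈ 136.04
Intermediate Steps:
y(s) = 1 (y(s) = 7/2 + (½)*(-5) = 7/2 - 5/2 = 1)
O = 16
Q(q, U) = 1 - 4*U*q (Q(q, U) = (-4*q)*U + 1 = -4*U*q + 1 = 1 - 4*U*q)
B(m) = 21/16 - 9/m (B(m) = -3*(-7/16 + 3/m) = 21/16 - 9/m)
(153 + B(Q(4, -2))) - 18 = (153 + (21/16 - 9/(1 - 4*(-2)*4))) - 18 = (153 + (21/16 - 9/(1 + 32))) - 18 = (153 + (21/16 - 9/33)) - 18 = (153 + (21/16 - 9*1/33)) - 18 = (153 + (21/16 - 3/11)) - 18 = (153 + 183/176) - 18 = 27111/176 - 18 = 23943/176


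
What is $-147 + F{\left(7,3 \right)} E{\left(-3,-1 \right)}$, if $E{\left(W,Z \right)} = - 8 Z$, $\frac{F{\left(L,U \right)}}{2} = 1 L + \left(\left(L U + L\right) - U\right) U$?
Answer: $1165$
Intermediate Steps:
$F{\left(L,U \right)} = 2 L + 2 U \left(L - U + L U\right)$ ($F{\left(L,U \right)} = 2 \left(1 L + \left(\left(L U + L\right) - U\right) U\right) = 2 \left(L + \left(\left(L + L U\right) - U\right) U\right) = 2 \left(L + \left(L - U + L U\right) U\right) = 2 \left(L + U \left(L - U + L U\right)\right) = 2 L + 2 U \left(L - U + L U\right)$)
$-147 + F{\left(7,3 \right)} E{\left(-3,-1 \right)} = -147 + \left(- 2 \cdot 3^{2} + 2 \cdot 7 + 2 \cdot 7 \cdot 3 + 2 \cdot 7 \cdot 3^{2}\right) \left(\left(-8\right) \left(-1\right)\right) = -147 + \left(\left(-2\right) 9 + 14 + 42 + 2 \cdot 7 \cdot 9\right) 8 = -147 + \left(-18 + 14 + 42 + 126\right) 8 = -147 + 164 \cdot 8 = -147 + 1312 = 1165$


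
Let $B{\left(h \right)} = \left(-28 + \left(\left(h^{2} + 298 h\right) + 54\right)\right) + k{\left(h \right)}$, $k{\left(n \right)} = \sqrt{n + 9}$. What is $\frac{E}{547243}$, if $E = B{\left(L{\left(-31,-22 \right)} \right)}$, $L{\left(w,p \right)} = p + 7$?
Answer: $- \frac{4219}{547243} + \frac{i \sqrt{6}}{547243} \approx -0.0077096 + 4.4761 \cdot 10^{-6} i$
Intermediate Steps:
$k{\left(n \right)} = \sqrt{9 + n}$
$L{\left(w,p \right)} = 7 + p$
$B{\left(h \right)} = 26 + h^{2} + \sqrt{9 + h} + 298 h$ ($B{\left(h \right)} = \left(-28 + \left(\left(h^{2} + 298 h\right) + 54\right)\right) + \sqrt{9 + h} = \left(-28 + \left(54 + h^{2} + 298 h\right)\right) + \sqrt{9 + h} = \left(26 + h^{2} + 298 h\right) + \sqrt{9 + h} = 26 + h^{2} + \sqrt{9 + h} + 298 h$)
$E = -4219 + i \sqrt{6}$ ($E = 26 + \left(7 - 22\right)^{2} + \sqrt{9 + \left(7 - 22\right)} + 298 \left(7 - 22\right) = 26 + \left(-15\right)^{2} + \sqrt{9 - 15} + 298 \left(-15\right) = 26 + 225 + \sqrt{-6} - 4470 = 26 + 225 + i \sqrt{6} - 4470 = -4219 + i \sqrt{6} \approx -4219.0 + 2.4495 i$)
$\frac{E}{547243} = \frac{-4219 + i \sqrt{6}}{547243} = \left(-4219 + i \sqrt{6}\right) \frac{1}{547243} = - \frac{4219}{547243} + \frac{i \sqrt{6}}{547243}$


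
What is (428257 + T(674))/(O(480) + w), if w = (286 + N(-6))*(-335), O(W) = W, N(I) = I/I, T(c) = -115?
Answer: -428142/95665 ≈ -4.4754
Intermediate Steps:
N(I) = 1
w = -96145 (w = (286 + 1)*(-335) = 287*(-335) = -96145)
(428257 + T(674))/(O(480) + w) = (428257 - 115)/(480 - 96145) = 428142/(-95665) = 428142*(-1/95665) = -428142/95665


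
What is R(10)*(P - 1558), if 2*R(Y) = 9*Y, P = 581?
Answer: -43965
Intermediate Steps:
R(Y) = 9*Y/2 (R(Y) = (9*Y)/2 = 9*Y/2)
R(10)*(P - 1558) = ((9/2)*10)*(581 - 1558) = 45*(-977) = -43965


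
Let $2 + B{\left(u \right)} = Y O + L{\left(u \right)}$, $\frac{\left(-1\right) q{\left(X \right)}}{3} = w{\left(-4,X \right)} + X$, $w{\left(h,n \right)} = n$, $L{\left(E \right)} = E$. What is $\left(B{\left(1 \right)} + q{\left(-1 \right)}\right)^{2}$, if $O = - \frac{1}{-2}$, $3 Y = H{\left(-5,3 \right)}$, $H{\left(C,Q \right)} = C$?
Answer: $\frac{625}{36} \approx 17.361$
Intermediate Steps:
$Y = - \frac{5}{3}$ ($Y = \frac{1}{3} \left(-5\right) = - \frac{5}{3} \approx -1.6667$)
$q{\left(X \right)} = - 6 X$ ($q{\left(X \right)} = - 3 \left(X + X\right) = - 3 \cdot 2 X = - 6 X$)
$O = \frac{1}{2}$ ($O = \left(-1\right) \left(- \frac{1}{2}\right) = \frac{1}{2} \approx 0.5$)
$B{\left(u \right)} = - \frac{17}{6} + u$ ($B{\left(u \right)} = -2 + \left(\left(- \frac{5}{3}\right) \frac{1}{2} + u\right) = -2 + \left(- \frac{5}{6} + u\right) = - \frac{17}{6} + u$)
$\left(B{\left(1 \right)} + q{\left(-1 \right)}\right)^{2} = \left(\left(- \frac{17}{6} + 1\right) - -6\right)^{2} = \left(- \frac{11}{6} + 6\right)^{2} = \left(\frac{25}{6}\right)^{2} = \frac{625}{36}$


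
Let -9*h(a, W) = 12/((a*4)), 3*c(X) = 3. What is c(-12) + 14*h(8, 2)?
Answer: 5/12 ≈ 0.41667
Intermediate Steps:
c(X) = 1 (c(X) = (⅓)*3 = 1)
h(a, W) = -1/(3*a) (h(a, W) = -4/(3*(a*4)) = -4/(3*(4*a)) = -4*1/(4*a)/3 = -1/(3*a))
c(-12) + 14*h(8, 2) = 1 + 14*(-⅓/8) = 1 + 14*(-⅓*⅛) = 1 + 14*(-1/24) = 1 - 7/12 = 5/12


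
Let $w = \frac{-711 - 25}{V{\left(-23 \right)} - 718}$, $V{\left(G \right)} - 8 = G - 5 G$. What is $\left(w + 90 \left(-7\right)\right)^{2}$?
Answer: $\frac{37753267204}{95481} \approx 3.954 \cdot 10^{5}$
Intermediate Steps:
$V{\left(G \right)} = 8 - 4 G$ ($V{\left(G \right)} = 8 + \left(G - 5 G\right) = 8 - 4 G$)
$w = \frac{368}{309}$ ($w = \frac{-711 - 25}{\left(8 - -92\right) - 718} = - \frac{736}{\left(8 + 92\right) - 718} = - \frac{736}{100 - 718} = - \frac{736}{-618} = \left(-736\right) \left(- \frac{1}{618}\right) = \frac{368}{309} \approx 1.1909$)
$\left(w + 90 \left(-7\right)\right)^{2} = \left(\frac{368}{309} + 90 \left(-7\right)\right)^{2} = \left(\frac{368}{309} - 630\right)^{2} = \left(- \frac{194302}{309}\right)^{2} = \frac{37753267204}{95481}$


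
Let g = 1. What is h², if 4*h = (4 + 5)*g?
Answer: 81/16 ≈ 5.0625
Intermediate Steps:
h = 9/4 (h = ((4 + 5)*1)/4 = (9*1)/4 = (¼)*9 = 9/4 ≈ 2.2500)
h² = (9/4)² = 81/16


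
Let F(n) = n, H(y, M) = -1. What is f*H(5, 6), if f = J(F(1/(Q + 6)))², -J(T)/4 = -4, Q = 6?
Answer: -256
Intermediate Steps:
J(T) = 16 (J(T) = -4*(-4) = 16)
f = 256 (f = 16² = 256)
f*H(5, 6) = 256*(-1) = -256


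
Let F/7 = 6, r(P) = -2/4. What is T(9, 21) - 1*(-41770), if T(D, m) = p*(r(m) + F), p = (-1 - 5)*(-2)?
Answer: 42268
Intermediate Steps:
r(P) = -½ (r(P) = -2*¼ = -½)
F = 42 (F = 7*6 = 42)
p = 12 (p = -6*(-2) = 12)
T(D, m) = 498 (T(D, m) = 12*(-½ + 42) = 12*(83/2) = 498)
T(9, 21) - 1*(-41770) = 498 - 1*(-41770) = 498 + 41770 = 42268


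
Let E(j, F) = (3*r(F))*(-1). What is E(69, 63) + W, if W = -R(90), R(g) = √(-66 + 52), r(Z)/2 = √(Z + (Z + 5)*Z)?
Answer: -18*√483 - I*√14 ≈ -395.59 - 3.7417*I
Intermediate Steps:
r(Z) = 2*√(Z + Z*(5 + Z)) (r(Z) = 2*√(Z + (Z + 5)*Z) = 2*√(Z + (5 + Z)*Z) = 2*√(Z + Z*(5 + Z)))
R(g) = I*√14 (R(g) = √(-14) = I*√14)
E(j, F) = -6*√(F*(6 + F)) (E(j, F) = (3*(2*√(F*(6 + F))))*(-1) = (6*√(F*(6 + F)))*(-1) = -6*√(F*(6 + F)))
W = -I*√14 ≈ -3.7417*I
E(69, 63) + W = -6*3*√7*√(6 + 63) - I*√14 = -6*3*√483 - I*√14 = -18*√483 - I*√14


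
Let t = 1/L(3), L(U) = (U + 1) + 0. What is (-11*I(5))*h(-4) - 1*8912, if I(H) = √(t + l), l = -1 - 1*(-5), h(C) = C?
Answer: -8912 + 22*√17 ≈ -8821.3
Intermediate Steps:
L(U) = 1 + U (L(U) = (1 + U) + 0 = 1 + U)
l = 4 (l = -1 + 5 = 4)
t = ¼ (t = 1/(1 + 3) = 1/4 = 1*(¼) = ¼ ≈ 0.25000)
I(H) = √17/2 (I(H) = √(¼ + 4) = √(17/4) = √17/2)
(-11*I(5))*h(-4) - 1*8912 = -11*√17/2*(-4) - 1*8912 = -11*√17/2*(-4) - 8912 = 22*√17 - 8912 = -8912 + 22*√17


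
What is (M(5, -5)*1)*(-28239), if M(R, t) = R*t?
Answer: 705975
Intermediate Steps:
(M(5, -5)*1)*(-28239) = ((5*(-5))*1)*(-28239) = -25*1*(-28239) = -25*(-28239) = 705975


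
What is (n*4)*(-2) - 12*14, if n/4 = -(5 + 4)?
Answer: 120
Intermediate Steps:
n = -36 (n = 4*(-(5 + 4)) = 4*(-1*9) = 4*(-9) = -36)
(n*4)*(-2) - 12*14 = -36*4*(-2) - 12*14 = -144*(-2) - 168 = 288 - 168 = 120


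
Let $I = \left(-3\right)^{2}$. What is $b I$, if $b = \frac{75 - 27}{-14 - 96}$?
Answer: $- \frac{216}{55} \approx -3.9273$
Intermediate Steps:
$I = 9$
$b = - \frac{24}{55}$ ($b = \frac{48}{-110} = 48 \left(- \frac{1}{110}\right) = - \frac{24}{55} \approx -0.43636$)
$b I = \left(- \frac{24}{55}\right) 9 = - \frac{216}{55}$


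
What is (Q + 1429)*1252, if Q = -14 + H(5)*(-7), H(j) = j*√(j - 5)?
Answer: 1771580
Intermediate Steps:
H(j) = j*√(-5 + j)
Q = -14 (Q = -14 + (5*√(-5 + 5))*(-7) = -14 + (5*√0)*(-7) = -14 + (5*0)*(-7) = -14 + 0*(-7) = -14 + 0 = -14)
(Q + 1429)*1252 = (-14 + 1429)*1252 = 1415*1252 = 1771580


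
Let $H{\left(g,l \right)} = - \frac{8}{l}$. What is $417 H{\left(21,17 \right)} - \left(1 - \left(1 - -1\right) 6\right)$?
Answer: $- \frac{3149}{17} \approx -185.24$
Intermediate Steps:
$417 H{\left(21,17 \right)} - \left(1 - \left(1 - -1\right) 6\right) = 417 \left(- \frac{8}{17}\right) - \left(1 - \left(1 - -1\right) 6\right) = 417 \left(\left(-8\right) \frac{1}{17}\right) - \left(1 - \left(1 + 1\right) 6\right) = 417 \left(- \frac{8}{17}\right) + \left(2 \cdot 6 - 1\right) = - \frac{3336}{17} + \left(12 - 1\right) = - \frac{3336}{17} + 11 = - \frac{3149}{17}$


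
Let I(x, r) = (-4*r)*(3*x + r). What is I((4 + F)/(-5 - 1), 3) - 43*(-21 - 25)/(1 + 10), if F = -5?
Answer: 1516/11 ≈ 137.82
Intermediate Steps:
I(x, r) = -4*r*(r + 3*x) (I(x, r) = (-4*r)*(r + 3*x) = -4*r*(r + 3*x))
I((4 + F)/(-5 - 1), 3) - 43*(-21 - 25)/(1 + 10) = -4*3*(3 + 3*((4 - 5)/(-5 - 1))) - 43*(-21 - 25)/(1 + 10) = -4*3*(3 + 3*(-1/(-6))) - (-1978)/11 = -4*3*(3 + 3*(-1*(-⅙))) - (-1978)/11 = -4*3*(3 + 3*(⅙)) - 43*(-46/11) = -4*3*(3 + ½) + 1978/11 = -4*3*7/2 + 1978/11 = -42 + 1978/11 = 1516/11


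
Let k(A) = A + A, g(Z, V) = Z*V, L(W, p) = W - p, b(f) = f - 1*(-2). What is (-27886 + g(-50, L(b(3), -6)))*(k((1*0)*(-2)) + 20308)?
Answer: -577478288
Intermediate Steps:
b(f) = 2 + f (b(f) = f + 2 = 2 + f)
g(Z, V) = V*Z
k(A) = 2*A
(-27886 + g(-50, L(b(3), -6)))*(k((1*0)*(-2)) + 20308) = (-27886 + ((2 + 3) - 1*(-6))*(-50))*(2*((1*0)*(-2)) + 20308) = (-27886 + (5 + 6)*(-50))*(2*(0*(-2)) + 20308) = (-27886 + 11*(-50))*(2*0 + 20308) = (-27886 - 550)*(0 + 20308) = -28436*20308 = -577478288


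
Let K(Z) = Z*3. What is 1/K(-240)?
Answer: -1/720 ≈ -0.0013889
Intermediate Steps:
K(Z) = 3*Z
1/K(-240) = 1/(3*(-240)) = 1/(-720) = -1/720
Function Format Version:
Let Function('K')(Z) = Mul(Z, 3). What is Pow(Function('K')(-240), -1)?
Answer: Rational(-1, 720) ≈ -0.0013889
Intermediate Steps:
Function('K')(Z) = Mul(3, Z)
Pow(Function('K')(-240), -1) = Pow(Mul(3, -240), -1) = Pow(-720, -1) = Rational(-1, 720)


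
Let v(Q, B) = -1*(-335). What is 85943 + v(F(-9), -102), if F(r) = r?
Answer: 86278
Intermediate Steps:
v(Q, B) = 335
85943 + v(F(-9), -102) = 85943 + 335 = 86278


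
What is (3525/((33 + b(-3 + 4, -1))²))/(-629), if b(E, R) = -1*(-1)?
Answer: -3525/727124 ≈ -0.0048479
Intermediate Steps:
b(E, R) = 1
(3525/((33 + b(-3 + 4, -1))²))/(-629) = (3525/((33 + 1)²))/(-629) = (3525/(34²))*(-1/629) = (3525/1156)*(-1/629) = -3525/727124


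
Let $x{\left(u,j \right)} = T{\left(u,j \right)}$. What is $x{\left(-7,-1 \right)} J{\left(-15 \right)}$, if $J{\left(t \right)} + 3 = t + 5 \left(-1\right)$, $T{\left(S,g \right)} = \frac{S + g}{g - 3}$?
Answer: $-46$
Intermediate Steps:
$T{\left(S,g \right)} = \frac{S + g}{-3 + g}$
$J{\left(t \right)} = -8 + t$ ($J{\left(t \right)} = -3 + \left(t + 5 \left(-1\right)\right) = -3 + \left(t - 5\right) = -3 + \left(-5 + t\right) = -8 + t$)
$x{\left(u,j \right)} = \frac{j + u}{-3 + j}$ ($x{\left(u,j \right)} = \frac{u + j}{-3 + j} = \frac{j + u}{-3 + j}$)
$x{\left(-7,-1 \right)} J{\left(-15 \right)} = \frac{-1 - 7}{-3 - 1} \left(-8 - 15\right) = \frac{1}{-4} \left(-8\right) \left(-23\right) = \left(- \frac{1}{4}\right) \left(-8\right) \left(-23\right) = 2 \left(-23\right) = -46$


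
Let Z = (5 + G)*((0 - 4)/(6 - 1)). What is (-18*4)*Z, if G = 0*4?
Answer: 288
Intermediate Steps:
G = 0
Z = -4 (Z = (5 + 0)*((0 - 4)/(6 - 1)) = 5*(-4/5) = -4)
(-18*4)*Z = -18*4*(-4) = -72*(-4) = 288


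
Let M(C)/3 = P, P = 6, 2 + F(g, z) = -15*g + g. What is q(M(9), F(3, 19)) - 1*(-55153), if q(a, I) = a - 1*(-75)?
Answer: 55246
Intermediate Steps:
F(g, z) = -2 - 14*g (F(g, z) = -2 + (-15*g + g) = -2 - 14*g)
M(C) = 18 (M(C) = 3*6 = 18)
q(a, I) = 75 + a (q(a, I) = a + 75 = 75 + a)
q(M(9), F(3, 19)) - 1*(-55153) = (75 + 18) - 1*(-55153) = 93 + 55153 = 55246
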